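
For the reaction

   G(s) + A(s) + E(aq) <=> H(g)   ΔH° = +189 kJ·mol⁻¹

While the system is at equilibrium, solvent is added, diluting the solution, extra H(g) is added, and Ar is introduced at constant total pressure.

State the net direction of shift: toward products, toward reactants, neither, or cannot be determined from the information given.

Dilution lowers every aqueous concentration by the same factor. Δn_aq = 0 − 1 = -1, so the system shifts toward the side with more dissolved moles — to the left.
Adding H (g), a product, drives the reaction to the left.
Adding inert gas at constant total pressure expands the volume and lowers every reacting partial pressure. With Δn_gas = 1 − 0 = +1, Q moves away from K toward the side with fewer gas moles, so the system shifts toward the side with more gas moles — to the right.
The individual effects push in opposite directions; without quantitative information the net direction cannot be determined.

cannot be determined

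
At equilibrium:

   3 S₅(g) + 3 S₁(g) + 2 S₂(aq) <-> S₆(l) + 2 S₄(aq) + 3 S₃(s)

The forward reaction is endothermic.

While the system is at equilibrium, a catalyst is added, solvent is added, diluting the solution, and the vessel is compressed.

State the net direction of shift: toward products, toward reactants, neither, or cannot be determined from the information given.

A catalyst speeds both forward and reverse rates equally; it changes neither Q nor K — no shift from this change.
Dilution scales every aqueous concentration by the same factor. Δn_aq = 2 − 2 = 0, so Q is unchanged — no shift.
Gas moles: reactants 6, products 0 (Δn_gas = -6). Compression shifts the system toward the side with fewer moles of gas — to the right.
Only the nonzero effect(s) matter; the net shift is to the right.

right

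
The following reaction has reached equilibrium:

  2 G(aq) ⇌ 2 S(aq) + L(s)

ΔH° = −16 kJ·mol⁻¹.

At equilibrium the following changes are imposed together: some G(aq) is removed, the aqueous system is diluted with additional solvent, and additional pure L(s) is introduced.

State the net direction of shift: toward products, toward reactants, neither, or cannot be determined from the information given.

left

Removing G (aq), a reactant, drives the reaction to the left.
Dilution scales every aqueous concentration by the same factor. Δn_aq = 2 − 2 = 0, so Q is unchanged — no shift.
L is a pure solid; its activity is 1 regardless of amount, so Q is unaffected — no shift from this change.
Only the nonzero effect(s) matter; the net shift is to the left.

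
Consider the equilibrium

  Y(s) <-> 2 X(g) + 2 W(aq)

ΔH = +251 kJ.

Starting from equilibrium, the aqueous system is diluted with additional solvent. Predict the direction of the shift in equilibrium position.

Dilution lowers every aqueous concentration by the same factor. Δn_aq = 2 − 0 = +2, so the system shifts toward the side with more dissolved moles — to the right.

right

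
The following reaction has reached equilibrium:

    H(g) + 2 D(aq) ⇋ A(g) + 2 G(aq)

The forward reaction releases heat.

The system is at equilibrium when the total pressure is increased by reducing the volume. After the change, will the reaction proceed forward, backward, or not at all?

Gas moles: reactants 1, products 1. Δn_gas = 0, so a volume change leaves Q equal to K — no shift from this change.

no shift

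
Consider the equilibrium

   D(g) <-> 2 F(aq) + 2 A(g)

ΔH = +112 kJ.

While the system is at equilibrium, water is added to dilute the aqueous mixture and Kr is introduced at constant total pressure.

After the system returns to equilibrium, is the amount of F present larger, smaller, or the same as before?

increases

Dilution lowers every aqueous concentration by the same factor. Δn_aq = 2 − 0 = +2, so the system shifts toward the side with more dissolved moles — to the right.
Adding inert gas at constant total pressure expands the volume and lowers every reacting partial pressure. With Δn_gas = 2 − 1 = +1, Q moves away from K toward the side with fewer gas moles, so the system shifts toward the side with more gas moles — to the right.
The net shift is to the right. F is a product, so its amount increases.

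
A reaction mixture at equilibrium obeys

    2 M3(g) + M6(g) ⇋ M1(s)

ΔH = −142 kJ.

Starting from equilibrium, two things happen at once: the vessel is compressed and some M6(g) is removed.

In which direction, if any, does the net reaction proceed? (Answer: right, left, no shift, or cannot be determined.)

Gas moles: reactants 3, products 0 (Δn_gas = -3). Compression shifts the system toward the side with fewer moles of gas — to the right.
Removing M6 (g), a reactant, drives the reaction to the left.
The individual effects push in opposite directions; without quantitative information the net direction cannot be determined.

cannot be determined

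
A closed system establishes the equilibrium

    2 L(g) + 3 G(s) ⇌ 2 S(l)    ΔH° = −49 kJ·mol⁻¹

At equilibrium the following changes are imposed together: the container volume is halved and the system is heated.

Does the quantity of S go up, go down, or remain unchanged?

cannot be determined

Gas moles: reactants 2, products 0 (Δn_gas = -2). Compression shifts the system toward the side with fewer moles of gas — to the right.
The forward reaction is exothermic. Raising T favours the endothermic direction — shift to the left.
The two effects oppose each other, so the net shift — and hence the change in S — cannot be determined from the given information.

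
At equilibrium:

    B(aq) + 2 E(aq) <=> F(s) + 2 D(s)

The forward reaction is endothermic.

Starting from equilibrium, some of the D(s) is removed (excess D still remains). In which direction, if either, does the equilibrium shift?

D is a pure solid; its activity is 1 regardless of amount, so Q is unaffected — no shift from this change.

no shift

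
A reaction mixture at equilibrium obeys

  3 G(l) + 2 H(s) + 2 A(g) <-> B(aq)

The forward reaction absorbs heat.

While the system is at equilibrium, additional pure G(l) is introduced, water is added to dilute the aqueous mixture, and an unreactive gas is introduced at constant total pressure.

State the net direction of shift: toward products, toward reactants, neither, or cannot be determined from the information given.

cannot be determined

G is a pure liquid; its activity is 1 regardless of amount, so Q is unaffected — no shift from this change.
Dilution lowers every aqueous concentration by the same factor. Δn_aq = 1 − 0 = +1, so the system shifts toward the side with more dissolved moles — to the right.
Adding inert gas at constant total pressure expands the volume and lowers every reacting partial pressure. With Δn_gas = 0 − 2 = -2, Q moves away from K toward the side with fewer gas moles, so the system shifts toward the side with more gas moles — to the left.
The individual effects push in opposite directions; without quantitative information the net direction cannot be determined.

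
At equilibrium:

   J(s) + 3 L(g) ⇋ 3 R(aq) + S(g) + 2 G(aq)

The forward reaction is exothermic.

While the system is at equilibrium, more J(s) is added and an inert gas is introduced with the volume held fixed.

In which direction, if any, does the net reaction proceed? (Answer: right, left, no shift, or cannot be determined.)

no shift

J is a pure solid; its activity is 1 regardless of amount, so Q is unaffected — no shift from this change.
At constant volume, adding an inert gas leaves every reacting species' partial pressure unchanged, so Q is unchanged — no shift from this change.
None of the changes alters Q relative to K, so there is no net shift.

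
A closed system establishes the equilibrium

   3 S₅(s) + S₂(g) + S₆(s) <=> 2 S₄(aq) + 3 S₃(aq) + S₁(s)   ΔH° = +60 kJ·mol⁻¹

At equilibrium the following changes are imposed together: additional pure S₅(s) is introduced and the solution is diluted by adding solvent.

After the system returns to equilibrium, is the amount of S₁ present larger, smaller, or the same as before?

increases

S₅ is a pure solid; its activity is 1 regardless of amount, so Q is unaffected — no shift from this change.
Dilution lowers every aqueous concentration by the same factor. Δn_aq = 5 − 0 = +5, so the system shifts toward the side with more dissolved moles — to the right.
The net shift is to the right. S₁ is a product, so its amount increases.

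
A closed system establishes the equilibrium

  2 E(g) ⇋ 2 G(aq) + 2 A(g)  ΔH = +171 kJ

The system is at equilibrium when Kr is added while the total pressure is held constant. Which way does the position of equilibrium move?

Adding inert gas at constant total pressure expands the volume, scaling every reacting partial pressure by the same factor. Δn_gas = 2 − 2 = 0, so Q is unchanged — no shift.

no shift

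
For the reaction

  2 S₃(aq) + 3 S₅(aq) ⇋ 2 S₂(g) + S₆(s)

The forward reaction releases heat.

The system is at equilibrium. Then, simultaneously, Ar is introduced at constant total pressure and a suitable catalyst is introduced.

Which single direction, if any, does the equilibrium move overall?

right

Adding inert gas at constant total pressure expands the volume and lowers every reacting partial pressure. With Δn_gas = 2 − 0 = +2, Q moves away from K toward the side with fewer gas moles, so the system shifts toward the side with more gas moles — to the right.
A catalyst speeds both forward and reverse rates equally; it changes neither Q nor K — no shift from this change.
Only the nonzero effect(s) matter; the net shift is to the right.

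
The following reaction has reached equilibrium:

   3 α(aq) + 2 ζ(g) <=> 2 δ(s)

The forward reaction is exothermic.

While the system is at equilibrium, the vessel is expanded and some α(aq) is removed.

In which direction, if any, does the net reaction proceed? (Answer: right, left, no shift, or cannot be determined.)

Gas moles: reactants 2, products 0 (Δn_gas = -2). Expansion shifts the system toward the side with more moles of gas — to the left.
Removing α (aq), a reactant, drives the reaction to the left.
All effects act in the same direction — net shift to the left.

left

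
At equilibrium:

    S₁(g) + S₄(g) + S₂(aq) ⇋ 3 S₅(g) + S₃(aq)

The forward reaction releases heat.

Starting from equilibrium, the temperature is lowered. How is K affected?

K depends on temperature via the van 't Hoff relation. The forward reaction is exothermic, so lowering T increases K.

increases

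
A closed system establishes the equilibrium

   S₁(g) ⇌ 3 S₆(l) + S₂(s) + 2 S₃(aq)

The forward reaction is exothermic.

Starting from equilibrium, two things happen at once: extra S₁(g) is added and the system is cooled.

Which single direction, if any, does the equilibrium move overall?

right

Adding S₁ (g), a reactant, drives the reaction to the right.
The forward reaction is exothermic. Lowering T favours the exothermic direction — shift to the right.
All effects act in the same direction — net shift to the right.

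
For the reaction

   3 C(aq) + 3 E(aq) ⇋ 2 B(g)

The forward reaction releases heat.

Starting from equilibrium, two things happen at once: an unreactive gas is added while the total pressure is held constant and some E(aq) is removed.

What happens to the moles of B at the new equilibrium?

Adding inert gas at constant total pressure expands the volume and lowers every reacting partial pressure. With Δn_gas = 2 − 0 = +2, Q moves away from K toward the side with fewer gas moles, so the system shifts toward the side with more gas moles — to the right.
Removing E (aq), a reactant, drives the reaction to the left.
The two effects oppose each other, so the net shift — and hence the change in B — cannot be determined from the given information.

cannot be determined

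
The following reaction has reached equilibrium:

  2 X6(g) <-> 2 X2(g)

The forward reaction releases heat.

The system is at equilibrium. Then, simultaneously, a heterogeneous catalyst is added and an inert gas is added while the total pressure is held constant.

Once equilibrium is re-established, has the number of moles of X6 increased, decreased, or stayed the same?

unchanged

A catalyst speeds both forward and reverse rates equally; it changes neither Q nor K — no shift from this change.
Adding inert gas at constant total pressure expands the volume, scaling every reacting partial pressure by the same factor. Δn_gas = 2 − 2 = 0, so Q is unchanged — no shift.
No net shift occurs, so the amount of X6 is unchanged.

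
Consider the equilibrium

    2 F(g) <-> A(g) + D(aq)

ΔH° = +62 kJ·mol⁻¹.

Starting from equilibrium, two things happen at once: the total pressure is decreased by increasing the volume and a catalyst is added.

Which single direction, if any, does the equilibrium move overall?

left

Gas moles: reactants 2, products 1 (Δn_gas = -1). Expansion shifts the system toward the side with more moles of gas — to the left.
A catalyst speeds both forward and reverse rates equally; it changes neither Q nor K — no shift from this change.
Only the nonzero effect(s) matter; the net shift is to the left.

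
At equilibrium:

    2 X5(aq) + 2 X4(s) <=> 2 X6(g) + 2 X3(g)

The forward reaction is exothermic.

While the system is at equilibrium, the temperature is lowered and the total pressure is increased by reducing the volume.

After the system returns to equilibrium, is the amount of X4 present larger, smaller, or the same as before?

The forward reaction is exothermic. Lowering T favours the exothermic direction — shift to the right.
Gas moles: reactants 0, products 4 (Δn_gas = +4). Compression shifts the system toward the side with fewer moles of gas — to the left.
The two effects oppose each other, so the net shift — and hence the change in X4 — cannot be determined from the given information.

cannot be determined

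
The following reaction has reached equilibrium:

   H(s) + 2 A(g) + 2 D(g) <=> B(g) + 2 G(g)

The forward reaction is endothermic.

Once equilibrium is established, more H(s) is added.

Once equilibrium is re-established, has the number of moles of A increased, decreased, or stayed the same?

H is a pure solid; its activity is 1 regardless of amount, so Q is unaffected — no shift from this change.
No net shift occurs, so the amount of A is unchanged.

unchanged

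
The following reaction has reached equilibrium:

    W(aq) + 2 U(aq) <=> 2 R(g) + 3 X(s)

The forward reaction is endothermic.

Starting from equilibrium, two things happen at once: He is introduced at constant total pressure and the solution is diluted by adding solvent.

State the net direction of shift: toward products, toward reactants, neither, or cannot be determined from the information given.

Adding inert gas at constant total pressure expands the volume and lowers every reacting partial pressure. With Δn_gas = 2 − 0 = +2, Q moves away from K toward the side with fewer gas moles, so the system shifts toward the side with more gas moles — to the right.
Dilution lowers every aqueous concentration by the same factor. Δn_aq = 0 − 3 = -3, so the system shifts toward the side with more dissolved moles — to the left.
The individual effects push in opposite directions; without quantitative information the net direction cannot be determined.

cannot be determined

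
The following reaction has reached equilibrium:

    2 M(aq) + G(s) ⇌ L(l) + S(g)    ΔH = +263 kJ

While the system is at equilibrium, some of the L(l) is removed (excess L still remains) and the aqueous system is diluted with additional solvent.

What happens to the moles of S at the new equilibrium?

L is a pure liquid; its activity is 1 regardless of amount, so Q is unaffected — no shift from this change.
Dilution lowers every aqueous concentration by the same factor. Δn_aq = 0 − 2 = -2, so the system shifts toward the side with more dissolved moles — to the left.
The net shift is to the left. S is a product, so its amount decreases.

decreases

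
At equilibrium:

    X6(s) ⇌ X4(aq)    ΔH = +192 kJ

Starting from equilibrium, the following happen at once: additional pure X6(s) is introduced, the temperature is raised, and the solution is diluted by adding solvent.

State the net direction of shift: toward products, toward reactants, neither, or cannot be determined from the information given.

X6 is a pure solid; its activity is 1 regardless of amount, so Q is unaffected — no shift from this change.
The forward reaction is endothermic. Raising T favours the endothermic direction — shift to the right.
Dilution lowers every aqueous concentration by the same factor. Δn_aq = 1 − 0 = +1, so the system shifts toward the side with more dissolved moles — to the right.
Only the nonzero effect(s) matter; the net shift is to the right.

right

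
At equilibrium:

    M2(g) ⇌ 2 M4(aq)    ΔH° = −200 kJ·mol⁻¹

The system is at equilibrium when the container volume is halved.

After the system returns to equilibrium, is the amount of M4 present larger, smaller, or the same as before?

increases

Gas moles: reactants 1, products 0 (Δn_gas = -1). Compression shifts the system toward the side with fewer moles of gas — to the right.
The net shift is to the right. M4 is a product, so its amount increases.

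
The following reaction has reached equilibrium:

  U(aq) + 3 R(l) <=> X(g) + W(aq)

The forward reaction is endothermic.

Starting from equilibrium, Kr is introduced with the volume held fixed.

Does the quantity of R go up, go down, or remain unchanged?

At constant volume, adding an inert gas leaves every reacting species' partial pressure unchanged, so Q is unchanged — no shift from this change.
No net shift occurs, so the amount of R is unchanged.

unchanged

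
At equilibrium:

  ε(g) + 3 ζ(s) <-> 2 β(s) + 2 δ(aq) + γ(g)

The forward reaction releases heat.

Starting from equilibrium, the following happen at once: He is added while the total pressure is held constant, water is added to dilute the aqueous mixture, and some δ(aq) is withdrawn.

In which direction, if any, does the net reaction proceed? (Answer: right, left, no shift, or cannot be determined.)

right

Adding inert gas at constant total pressure expands the volume, scaling every reacting partial pressure by the same factor. Δn_gas = 1 − 1 = 0, so Q is unchanged — no shift.
Dilution lowers every aqueous concentration by the same factor. Δn_aq = 2 − 0 = +2, so the system shifts toward the side with more dissolved moles — to the right.
Removing δ (aq), a product, drives the reaction to the right.
Only the nonzero effect(s) matter; the net shift is to the right.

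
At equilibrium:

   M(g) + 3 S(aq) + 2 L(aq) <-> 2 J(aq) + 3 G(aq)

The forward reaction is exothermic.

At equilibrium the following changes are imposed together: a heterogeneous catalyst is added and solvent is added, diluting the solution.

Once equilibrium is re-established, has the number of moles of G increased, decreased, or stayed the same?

unchanged

A catalyst speeds both forward and reverse rates equally; it changes neither Q nor K — no shift from this change.
Dilution scales every aqueous concentration by the same factor. Δn_aq = 5 − 5 = 0, so Q is unchanged — no shift.
No net shift occurs, so the amount of G is unchanged.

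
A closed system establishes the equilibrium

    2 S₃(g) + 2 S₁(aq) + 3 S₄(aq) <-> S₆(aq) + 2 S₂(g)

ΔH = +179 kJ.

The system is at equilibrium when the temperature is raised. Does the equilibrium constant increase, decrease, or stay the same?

increases

K depends on temperature via the van 't Hoff relation. The forward reaction is endothermic, so raising T increases K.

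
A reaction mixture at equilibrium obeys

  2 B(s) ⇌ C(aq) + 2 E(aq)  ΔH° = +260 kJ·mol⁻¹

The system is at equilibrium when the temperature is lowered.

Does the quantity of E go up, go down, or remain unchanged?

decreases

The forward reaction is endothermic. Lowering T favours the exothermic direction — shift to the left.
The net shift is to the left. E is a product, so its amount decreases.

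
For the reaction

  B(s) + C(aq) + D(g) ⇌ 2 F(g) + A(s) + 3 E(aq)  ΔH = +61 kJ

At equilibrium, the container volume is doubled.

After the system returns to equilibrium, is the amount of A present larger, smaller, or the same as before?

Gas moles: reactants 1, products 2 (Δn_gas = +1). Expansion shifts the system toward the side with more moles of gas — to the right.
The net shift is to the right. A is a product, so its amount increases.

increases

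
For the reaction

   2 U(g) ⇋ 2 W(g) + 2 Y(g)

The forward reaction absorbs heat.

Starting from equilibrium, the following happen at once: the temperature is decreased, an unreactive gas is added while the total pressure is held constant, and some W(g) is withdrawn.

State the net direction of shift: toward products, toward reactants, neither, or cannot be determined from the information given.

The forward reaction is endothermic. Lowering T favours the exothermic direction — shift to the left.
Adding inert gas at constant total pressure expands the volume and lowers every reacting partial pressure. With Δn_gas = 4 − 2 = +2, Q moves away from K toward the side with fewer gas moles, so the system shifts toward the side with more gas moles — to the right.
Removing W (g), a product, drives the reaction to the right.
The individual effects push in opposite directions; without quantitative information the net direction cannot be determined.

cannot be determined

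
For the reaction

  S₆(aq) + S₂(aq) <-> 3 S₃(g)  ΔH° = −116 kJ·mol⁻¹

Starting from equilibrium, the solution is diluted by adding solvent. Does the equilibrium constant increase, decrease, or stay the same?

The equilibrium constant depends only on temperature. This perturbation may move the position of equilibrium, but since T is unchanged, K itself is unchanged.

unchanged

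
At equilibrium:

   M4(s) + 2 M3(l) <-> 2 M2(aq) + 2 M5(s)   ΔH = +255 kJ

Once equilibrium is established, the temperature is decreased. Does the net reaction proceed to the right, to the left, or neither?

The forward reaction is endothermic. Lowering T favours the exothermic direction — shift to the left.

left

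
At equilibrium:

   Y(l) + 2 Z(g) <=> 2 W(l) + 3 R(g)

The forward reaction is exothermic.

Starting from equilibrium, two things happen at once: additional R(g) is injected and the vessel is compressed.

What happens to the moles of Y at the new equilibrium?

increases

Adding R (g), a product, drives the reaction to the left.
Gas moles: reactants 2, products 3 (Δn_gas = +1). Compression shifts the system toward the side with fewer moles of gas — to the left.
The net shift is to the left. Y is a reactant, so its amount increases.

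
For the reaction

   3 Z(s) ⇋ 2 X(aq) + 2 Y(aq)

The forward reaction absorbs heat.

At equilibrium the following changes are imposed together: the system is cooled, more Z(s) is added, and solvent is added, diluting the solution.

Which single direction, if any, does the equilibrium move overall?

The forward reaction is endothermic. Lowering T favours the exothermic direction — shift to the left.
Z is a pure solid; its activity is 1 regardless of amount, so Q is unaffected — no shift from this change.
Dilution lowers every aqueous concentration by the same factor. Δn_aq = 4 − 0 = +4, so the system shifts toward the side with more dissolved moles — to the right.
The individual effects push in opposite directions; without quantitative information the net direction cannot be determined.

cannot be determined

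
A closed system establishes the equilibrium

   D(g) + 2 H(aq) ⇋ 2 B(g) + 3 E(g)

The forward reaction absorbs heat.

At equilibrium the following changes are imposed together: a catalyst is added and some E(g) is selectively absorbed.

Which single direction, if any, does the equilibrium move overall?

right

A catalyst speeds both forward and reverse rates equally; it changes neither Q nor K — no shift from this change.
Removing E (g), a product, drives the reaction to the right.
Only the nonzero effect(s) matter; the net shift is to the right.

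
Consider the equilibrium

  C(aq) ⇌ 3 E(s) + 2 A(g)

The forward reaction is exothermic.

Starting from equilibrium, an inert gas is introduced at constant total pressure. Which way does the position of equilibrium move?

right

Adding inert gas at constant total pressure expands the volume and lowers every reacting partial pressure. With Δn_gas = 2 − 0 = +2, Q moves away from K toward the side with fewer gas moles, so the system shifts toward the side with more gas moles — to the right.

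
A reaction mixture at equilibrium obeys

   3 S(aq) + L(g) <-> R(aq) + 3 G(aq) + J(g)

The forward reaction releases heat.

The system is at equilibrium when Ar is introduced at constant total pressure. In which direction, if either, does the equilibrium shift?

no shift

Adding inert gas at constant total pressure expands the volume, scaling every reacting partial pressure by the same factor. Δn_gas = 1 − 1 = 0, so Q is unchanged — no shift.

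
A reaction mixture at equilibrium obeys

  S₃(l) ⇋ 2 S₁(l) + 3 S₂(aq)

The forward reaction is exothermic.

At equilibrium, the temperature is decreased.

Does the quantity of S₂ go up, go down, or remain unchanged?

increases

The forward reaction is exothermic. Lowering T favours the exothermic direction — shift to the right.
The net shift is to the right. S₂ is a product, so its amount increases.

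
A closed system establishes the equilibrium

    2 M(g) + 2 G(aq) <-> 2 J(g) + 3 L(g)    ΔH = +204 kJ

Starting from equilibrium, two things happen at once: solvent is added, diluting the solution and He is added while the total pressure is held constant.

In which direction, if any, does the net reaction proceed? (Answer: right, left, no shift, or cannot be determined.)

Dilution lowers every aqueous concentration by the same factor. Δn_aq = 0 − 2 = -2, so the system shifts toward the side with more dissolved moles — to the left.
Adding inert gas at constant total pressure expands the volume and lowers every reacting partial pressure. With Δn_gas = 5 − 2 = +3, Q moves away from K toward the side with fewer gas moles, so the system shifts toward the side with more gas moles — to the right.
The individual effects push in opposite directions; without quantitative information the net direction cannot be determined.

cannot be determined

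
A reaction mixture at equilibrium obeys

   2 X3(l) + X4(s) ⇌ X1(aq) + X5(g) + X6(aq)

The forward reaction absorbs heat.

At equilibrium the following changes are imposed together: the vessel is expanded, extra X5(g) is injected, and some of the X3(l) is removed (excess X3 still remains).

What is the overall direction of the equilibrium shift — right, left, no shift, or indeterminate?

cannot be determined

Gas moles: reactants 0, products 1 (Δn_gas = +1). Expansion shifts the system toward the side with more moles of gas — to the right.
Adding X5 (g), a product, drives the reaction to the left.
X3 is a pure liquid; its activity is 1 regardless of amount, so Q is unaffected — no shift from this change.
The individual effects push in opposite directions; without quantitative information the net direction cannot be determined.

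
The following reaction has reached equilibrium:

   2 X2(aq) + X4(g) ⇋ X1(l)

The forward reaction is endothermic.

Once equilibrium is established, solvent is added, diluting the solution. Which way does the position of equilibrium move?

left

Dilution lowers every aqueous concentration by the same factor. Δn_aq = 0 − 2 = -2, so the system shifts toward the side with more dissolved moles — to the left.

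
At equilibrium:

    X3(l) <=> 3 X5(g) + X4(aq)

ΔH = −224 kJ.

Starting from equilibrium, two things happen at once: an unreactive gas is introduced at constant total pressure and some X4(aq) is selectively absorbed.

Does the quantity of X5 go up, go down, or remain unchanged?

increases

Adding inert gas at constant total pressure expands the volume and lowers every reacting partial pressure. With Δn_gas = 3 − 0 = +3, Q moves away from K toward the side with fewer gas moles, so the system shifts toward the side with more gas moles — to the right.
Removing X4 (aq), a product, drives the reaction to the right.
The net shift is to the right. X5 is a product, so its amount increases.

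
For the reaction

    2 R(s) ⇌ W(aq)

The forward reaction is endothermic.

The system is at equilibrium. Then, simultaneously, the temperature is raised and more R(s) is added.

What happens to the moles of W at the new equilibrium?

increases

The forward reaction is endothermic. Raising T favours the endothermic direction — shift to the right.
R is a pure solid; its activity is 1 regardless of amount, so Q is unaffected — no shift from this change.
The net shift is to the right. W is a product, so its amount increases.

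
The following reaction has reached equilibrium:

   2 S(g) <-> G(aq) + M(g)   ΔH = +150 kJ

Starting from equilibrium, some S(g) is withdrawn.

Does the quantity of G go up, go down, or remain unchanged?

decreases

Removing S (g), a reactant, drives the reaction to the left.
The net shift is to the left. G is a product, so its amount decreases.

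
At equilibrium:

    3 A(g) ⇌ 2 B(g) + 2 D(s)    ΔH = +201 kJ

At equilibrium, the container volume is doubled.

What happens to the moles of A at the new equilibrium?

Gas moles: reactants 3, products 2 (Δn_gas = -1). Expansion shifts the system toward the side with more moles of gas — to the left.
The net shift is to the left. A is a reactant, so its amount increases.

increases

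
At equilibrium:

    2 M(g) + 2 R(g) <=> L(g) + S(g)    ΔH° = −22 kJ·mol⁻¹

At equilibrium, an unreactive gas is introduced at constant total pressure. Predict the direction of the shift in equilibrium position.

Adding inert gas at constant total pressure expands the volume and lowers every reacting partial pressure. With Δn_gas = 2 − 4 = -2, Q moves away from K toward the side with fewer gas moles, so the system shifts toward the side with more gas moles — to the left.

left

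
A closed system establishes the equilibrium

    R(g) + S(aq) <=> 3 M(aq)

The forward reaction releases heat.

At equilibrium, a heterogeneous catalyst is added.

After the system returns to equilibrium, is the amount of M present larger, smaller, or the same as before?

unchanged

A catalyst speeds both forward and reverse rates equally; it changes neither Q nor K — no shift from this change.
No net shift occurs, so the amount of M is unchanged.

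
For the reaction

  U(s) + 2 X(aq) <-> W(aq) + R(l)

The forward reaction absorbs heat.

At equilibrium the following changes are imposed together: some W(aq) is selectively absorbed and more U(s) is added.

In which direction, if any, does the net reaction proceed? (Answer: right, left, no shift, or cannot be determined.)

Removing W (aq), a product, drives the reaction to the right.
U is a pure solid; its activity is 1 regardless of amount, so Q is unaffected — no shift from this change.
Only the nonzero effect(s) matter; the net shift is to the right.

right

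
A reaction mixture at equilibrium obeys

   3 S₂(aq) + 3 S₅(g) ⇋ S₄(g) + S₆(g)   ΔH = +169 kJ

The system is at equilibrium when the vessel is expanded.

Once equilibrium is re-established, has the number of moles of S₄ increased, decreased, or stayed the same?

Gas moles: reactants 3, products 2 (Δn_gas = -1). Expansion shifts the system toward the side with more moles of gas — to the left.
The net shift is to the left. S₄ is a product, so its amount decreases.

decreases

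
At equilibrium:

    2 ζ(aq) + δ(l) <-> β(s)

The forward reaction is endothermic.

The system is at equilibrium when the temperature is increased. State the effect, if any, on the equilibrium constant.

increases

K depends on temperature via the van 't Hoff relation. The forward reaction is endothermic, so raising T increases K.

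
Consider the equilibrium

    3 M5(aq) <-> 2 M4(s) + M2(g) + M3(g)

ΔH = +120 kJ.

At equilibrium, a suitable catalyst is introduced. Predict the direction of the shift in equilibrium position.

no shift

A catalyst speeds both forward and reverse rates equally; it changes neither Q nor K — no shift from this change.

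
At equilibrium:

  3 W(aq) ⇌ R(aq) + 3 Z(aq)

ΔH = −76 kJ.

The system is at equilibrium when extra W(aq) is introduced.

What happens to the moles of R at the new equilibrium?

increases

Adding W (aq), a reactant, drives the reaction to the right.
The net shift is to the right. R is a product, so its amount increases.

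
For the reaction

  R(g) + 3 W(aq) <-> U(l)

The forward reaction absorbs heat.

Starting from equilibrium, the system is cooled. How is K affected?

decreases

K depends on temperature via the van 't Hoff relation. The forward reaction is endothermic, so lowering T decreases K.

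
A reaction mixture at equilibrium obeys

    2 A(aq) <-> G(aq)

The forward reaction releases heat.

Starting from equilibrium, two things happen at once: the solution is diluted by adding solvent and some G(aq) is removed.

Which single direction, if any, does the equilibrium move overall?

cannot be determined

Dilution lowers every aqueous concentration by the same factor. Δn_aq = 1 − 2 = -1, so the system shifts toward the side with more dissolved moles — to the left.
Removing G (aq), a product, drives the reaction to the right.
The individual effects push in opposite directions; without quantitative information the net direction cannot be determined.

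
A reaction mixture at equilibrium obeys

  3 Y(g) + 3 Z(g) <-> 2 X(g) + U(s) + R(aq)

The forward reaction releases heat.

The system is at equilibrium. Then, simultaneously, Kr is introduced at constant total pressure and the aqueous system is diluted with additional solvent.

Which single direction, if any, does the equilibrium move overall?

Adding inert gas at constant total pressure expands the volume and lowers every reacting partial pressure. With Δn_gas = 2 − 6 = -4, Q moves away from K toward the side with fewer gas moles, so the system shifts toward the side with more gas moles — to the left.
Dilution lowers every aqueous concentration by the same factor. Δn_aq = 1 − 0 = +1, so the system shifts toward the side with more dissolved moles — to the right.
The individual effects push in opposite directions; without quantitative information the net direction cannot be determined.

cannot be determined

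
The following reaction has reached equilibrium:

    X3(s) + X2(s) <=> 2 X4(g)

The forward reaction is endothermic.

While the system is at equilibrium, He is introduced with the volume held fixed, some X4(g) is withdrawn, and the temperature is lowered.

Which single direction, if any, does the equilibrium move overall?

cannot be determined

At constant volume, adding an inert gas leaves every reacting species' partial pressure unchanged, so Q is unchanged — no shift from this change.
Removing X4 (g), a product, drives the reaction to the right.
The forward reaction is endothermic. Lowering T favours the exothermic direction — shift to the left.
The individual effects push in opposite directions; without quantitative information the net direction cannot be determined.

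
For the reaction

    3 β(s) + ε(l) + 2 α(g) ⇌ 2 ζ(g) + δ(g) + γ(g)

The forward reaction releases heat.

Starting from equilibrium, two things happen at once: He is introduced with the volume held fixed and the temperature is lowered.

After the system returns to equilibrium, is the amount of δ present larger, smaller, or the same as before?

increases

At constant volume, adding an inert gas leaves every reacting species' partial pressure unchanged, so Q is unchanged — no shift from this change.
The forward reaction is exothermic. Lowering T favours the exothermic direction — shift to the right.
The net shift is to the right. δ is a product, so its amount increases.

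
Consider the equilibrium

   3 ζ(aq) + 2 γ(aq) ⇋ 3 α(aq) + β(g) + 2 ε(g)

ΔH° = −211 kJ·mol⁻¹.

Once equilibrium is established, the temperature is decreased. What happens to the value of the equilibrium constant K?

increases

K depends on temperature via the van 't Hoff relation. The forward reaction is exothermic, so lowering T increases K.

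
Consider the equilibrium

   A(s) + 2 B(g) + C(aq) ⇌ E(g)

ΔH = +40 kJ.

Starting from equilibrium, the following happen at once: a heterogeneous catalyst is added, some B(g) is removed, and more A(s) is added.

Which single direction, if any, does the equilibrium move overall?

A catalyst speeds both forward and reverse rates equally; it changes neither Q nor K — no shift from this change.
Removing B (g), a reactant, drives the reaction to the left.
A is a pure solid; its activity is 1 regardless of amount, so Q is unaffected — no shift from this change.
Only the nonzero effect(s) matter; the net shift is to the left.

left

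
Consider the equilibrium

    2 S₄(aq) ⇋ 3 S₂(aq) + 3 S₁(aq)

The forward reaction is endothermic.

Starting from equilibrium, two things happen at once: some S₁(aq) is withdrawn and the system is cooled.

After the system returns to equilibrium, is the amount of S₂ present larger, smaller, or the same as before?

cannot be determined

Removing S₁ (aq), a product, drives the reaction to the right.
The forward reaction is endothermic. Lowering T favours the exothermic direction — shift to the left.
The two effects oppose each other, so the net shift — and hence the change in S₂ — cannot be determined from the given information.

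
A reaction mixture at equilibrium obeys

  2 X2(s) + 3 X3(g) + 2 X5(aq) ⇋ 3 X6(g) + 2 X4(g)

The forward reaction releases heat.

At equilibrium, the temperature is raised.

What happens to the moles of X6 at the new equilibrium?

The forward reaction is exothermic. Raising T favours the endothermic direction — shift to the left.
The net shift is to the left. X6 is a product, so its amount decreases.

decreases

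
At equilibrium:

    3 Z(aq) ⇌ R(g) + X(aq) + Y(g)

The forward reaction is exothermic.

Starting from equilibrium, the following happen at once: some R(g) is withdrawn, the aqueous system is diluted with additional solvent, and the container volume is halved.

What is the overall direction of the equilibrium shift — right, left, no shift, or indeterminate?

Removing R (g), a product, drives the reaction to the right.
Dilution lowers every aqueous concentration by the same factor. Δn_aq = 1 − 3 = -2, so the system shifts toward the side with more dissolved moles — to the left.
Gas moles: reactants 0, products 2 (Δn_gas = +2). Compression shifts the system toward the side with fewer moles of gas — to the left.
The individual effects push in opposite directions; without quantitative information the net direction cannot be determined.

cannot be determined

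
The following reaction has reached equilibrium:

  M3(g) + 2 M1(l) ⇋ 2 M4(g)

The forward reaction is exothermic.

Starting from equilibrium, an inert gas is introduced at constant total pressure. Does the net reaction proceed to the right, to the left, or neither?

right

Adding inert gas at constant total pressure expands the volume and lowers every reacting partial pressure. With Δn_gas = 2 − 1 = +1, Q moves away from K toward the side with fewer gas moles, so the system shifts toward the side with more gas moles — to the right.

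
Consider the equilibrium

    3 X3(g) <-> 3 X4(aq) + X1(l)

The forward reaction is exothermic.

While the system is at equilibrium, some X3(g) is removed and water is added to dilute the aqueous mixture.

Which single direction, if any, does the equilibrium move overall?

Removing X3 (g), a reactant, drives the reaction to the left.
Dilution lowers every aqueous concentration by the same factor. Δn_aq = 3 − 0 = +3, so the system shifts toward the side with more dissolved moles — to the right.
The individual effects push in opposite directions; without quantitative information the net direction cannot be determined.

cannot be determined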